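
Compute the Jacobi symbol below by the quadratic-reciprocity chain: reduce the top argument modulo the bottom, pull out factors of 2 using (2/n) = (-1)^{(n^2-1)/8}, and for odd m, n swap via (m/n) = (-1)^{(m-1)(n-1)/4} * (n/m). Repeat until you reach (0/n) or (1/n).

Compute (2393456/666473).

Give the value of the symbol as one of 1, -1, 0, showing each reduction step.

(2393456/666473): 2393456 mod 666473 = 394037, so (2393456/666473) = (394037/666473)
flip (394037/666473) -> (666473/394037): both odd, 394037 mod 4 = 1, 666473 mod 4 = 1, so the flip contributes +1; sign now +1
(666473/394037): 666473 mod 394037 = 272436, so (666473/394037) = (272436/394037)
factor out 2^2: 272436 = 2^2·68109; with 394037 mod 8 = 5, (2/394037) = -1; sign now +1; continue with (68109/394037)
flip (68109/394037) -> (394037/68109): both odd, 68109 mod 4 = 1, 394037 mod 4 = 1, so the flip contributes +1; sign now +1
(394037/68109): 394037 mod 68109 = 53492, so (394037/68109) = (53492/68109)
factor out 2^2: 53492 = 2^2·13373; with 68109 mod 8 = 5, (2/68109) = -1; sign now +1; continue with (13373/68109)
flip (13373/68109) -> (68109/13373): both odd, 13373 mod 4 = 1, 68109 mod 4 = 1, so the flip contributes +1; sign now +1
(68109/13373): 68109 mod 13373 = 1244, so (68109/13373) = (1244/13373)
factor out 2^2: 1244 = 2^2·311; with 13373 mod 8 = 5, (2/13373) = -1; sign now +1; continue with (311/13373)
flip (311/13373) -> (13373/311): both odd, 311 mod 4 = 3, 13373 mod 4 = 1, so the flip contributes +1; sign now +1
(13373/311): 13373 mod 311 = 0, so (13373/311) = (0/311)
reached (0/311); gcd(a, n) > 1, so (0/311) = 0 and the symbol is 0

0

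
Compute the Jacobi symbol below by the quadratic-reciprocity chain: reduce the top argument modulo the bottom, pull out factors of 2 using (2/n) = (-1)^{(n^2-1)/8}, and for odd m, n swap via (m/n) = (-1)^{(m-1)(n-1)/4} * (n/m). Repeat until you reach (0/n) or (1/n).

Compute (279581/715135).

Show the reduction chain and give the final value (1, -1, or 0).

-1

reciprocity: (279581/715135) = +1·(715135/279581) since 279581 mod 4 = 1, 715135 mod 4 = 3; sign now +1
(715135/279581) = (155973/279581)   [reduce mod 279581]
reciprocity: (155973/279581) = +1·(279581/155973) since 155973 mod 4 = 1, 279581 mod 4 = 1; sign now +1
(279581/155973) = (123608/155973)   [reduce mod 155973]
123608 = 2^3·15451; (2/155973) = -1 since 155973 mod 8 = 5, so (123608/155973) = (-1)^3·(15451/155973); sign now -1
reciprocity: (15451/155973) = +1·(155973/15451) since 15451 mod 4 = 3, 155973 mod 4 = 1; sign now -1
(155973/15451) = (1463/15451)   [reduce mod 15451]
reciprocity: (1463/15451) = -1·(15451/1463) since 1463 mod 4 = 3, 15451 mod 4 = 3; sign now +1
(15451/1463) = (821/1463)   [reduce mod 1463]
reciprocity: (821/1463) = +1·(1463/821) since 821 mod 4 = 1, 1463 mod 4 = 3; sign now +1
(1463/821) = (642/821)   [reduce mod 821]
642 = 2^1·321; (2/821) = -1 since 821 mod 8 = 5, so (642/821) = (-1)^1·(321/821); sign now -1
reciprocity: (321/821) = +1·(821/321) since 321 mod 4 = 1, 821 mod 4 = 1; sign now -1
(821/321) = (179/321)   [reduce mod 321]
reciprocity: (179/321) = +1·(321/179) since 179 mod 4 = 3, 321 mod 4 = 1; sign now -1
(321/179) = (142/179)   [reduce mod 179]
142 = 2^1·71; (2/179) = -1 since 179 mod 8 = 3, so (142/179) = (-1)^1·(71/179); sign now +1
reciprocity: (71/179) = -1·(179/71) since 71 mod 4 = 3, 179 mod 4 = 3; sign now -1
(179/71) = (37/71)   [reduce mod 71]
reciprocity: (37/71) = +1·(71/37) since 37 mod 4 = 1, 71 mod 4 = 3; sign now -1
(71/37) = (34/37)   [reduce mod 37]
34 = 2^1·17; (2/37) = -1 since 37 mod 8 = 5, so (34/37) = (-1)^1·(17/37); sign now +1
reciprocity: (17/37) = +1·(37/17) since 17 mod 4 = 1, 37 mod 4 = 1; sign now +1
(37/17) = (3/17)   [reduce mod 17]
reciprocity: (3/17) = +1·(17/3) since 3 mod 4 = 3, 17 mod 4 = 1; sign now +1
(17/3) = (2/3)   [reduce mod 3]
2 = 2^1·1; (2/3) = -1 since 3 mod 8 = 3, so (2/3) = (-1)^1·(1/3); sign now -1
(1/3) = 1; final value = sign = -1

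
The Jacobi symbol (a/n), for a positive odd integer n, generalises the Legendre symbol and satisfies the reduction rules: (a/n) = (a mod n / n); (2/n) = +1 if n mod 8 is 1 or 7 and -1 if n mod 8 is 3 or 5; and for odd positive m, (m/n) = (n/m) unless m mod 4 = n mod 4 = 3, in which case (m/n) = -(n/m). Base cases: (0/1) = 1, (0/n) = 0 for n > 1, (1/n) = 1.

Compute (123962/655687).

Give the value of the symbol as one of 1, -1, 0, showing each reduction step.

factor out 2^1: 123962 = 2^1·61981; with 655687 mod 8 = 7, (2/655687) = +1; sign now +1; continue with (61981/655687)
flip (61981/655687) -> (655687/61981): both odd, 61981 mod 4 = 1, 655687 mod 4 = 3, so the flip contributes +1; sign now +1
(655687/61981): 655687 mod 61981 = 35877, so (655687/61981) = (35877/61981)
flip (35877/61981) -> (61981/35877): both odd, 35877 mod 4 = 1, 61981 mod 4 = 1, so the flip contributes +1; sign now +1
(61981/35877): 61981 mod 35877 = 26104, so (61981/35877) = (26104/35877)
factor out 2^3: 26104 = 2^3·3263; with 35877 mod 8 = 5, (2/35877) = -1; sign now -1; continue with (3263/35877)
flip (3263/35877) -> (35877/3263): both odd, 3263 mod 4 = 3, 35877 mod 4 = 1, so the flip contributes +1; sign now -1
(35877/3263): 35877 mod 3263 = 3247, so (35877/3263) = (3247/3263)
flip (3247/3263) -> (3263/3247): both odd, 3247 mod 4 = 3, 3263 mod 4 = 3, so the flip contributes -1; sign now +1
(3263/3247): 3263 mod 3247 = 16, so (3263/3247) = (16/3247)
factor out 2^4: 16 = 2^4·1; with 3247 mod 8 = 7, (2/3247) = +1; sign now +1; continue with (1/3247)
reached (1/3247) = 1, so the symbol is +1

1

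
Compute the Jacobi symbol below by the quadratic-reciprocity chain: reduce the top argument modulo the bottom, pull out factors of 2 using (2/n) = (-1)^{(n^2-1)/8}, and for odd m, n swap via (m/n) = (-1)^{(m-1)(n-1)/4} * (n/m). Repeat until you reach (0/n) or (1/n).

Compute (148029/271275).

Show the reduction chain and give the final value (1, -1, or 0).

0

flip (148029/271275) -> (271275/148029): both odd, 148029 mod 4 = 1, 271275 mod 4 = 3, so the flip contributes +1; sign now +1
(271275/148029): 271275 mod 148029 = 123246, so (271275/148029) = (123246/148029)
factor out 2^1: 123246 = 2^1·61623; with 148029 mod 8 = 5, (2/148029) = -1; sign now -1; continue with (61623/148029)
flip (61623/148029) -> (148029/61623): both odd, 61623 mod 4 = 3, 148029 mod 4 = 1, so the flip contributes +1; sign now -1
(148029/61623): 148029 mod 61623 = 24783, so (148029/61623) = (24783/61623)
flip (24783/61623) -> (61623/24783): both odd, 24783 mod 4 = 3, 61623 mod 4 = 3, so the flip contributes -1; sign now +1
(61623/24783): 61623 mod 24783 = 12057, so (61623/24783) = (12057/24783)
flip (12057/24783) -> (24783/12057): both odd, 12057 mod 4 = 1, 24783 mod 4 = 3, so the flip contributes +1; sign now +1
(24783/12057): 24783 mod 12057 = 669, so (24783/12057) = (669/12057)
flip (669/12057) -> (12057/669): both odd, 669 mod 4 = 1, 12057 mod 4 = 1, so the flip contributes +1; sign now +1
(12057/669): 12057 mod 669 = 15, so (12057/669) = (15/669)
flip (15/669) -> (669/15): both odd, 15 mod 4 = 3, 669 mod 4 = 1, so the flip contributes +1; sign now +1
(669/15): 669 mod 15 = 9, so (669/15) = (9/15)
flip (9/15) -> (15/9): both odd, 9 mod 4 = 1, 15 mod 4 = 3, so the flip contributes +1; sign now +1
(15/9): 15 mod 9 = 6, so (15/9) = (6/9)
factor out 2^1: 6 = 2^1·3; with 9 mod 8 = 1, (2/9) = +1; sign now +1; continue with (3/9)
flip (3/9) -> (9/3): both odd, 3 mod 4 = 3, 9 mod 4 = 1, so the flip contributes +1; sign now +1
(9/3): 9 mod 3 = 0, so (9/3) = (0/3)
reached (0/3); gcd(a, n) > 1, so (0/3) = 0 and the symbol is 0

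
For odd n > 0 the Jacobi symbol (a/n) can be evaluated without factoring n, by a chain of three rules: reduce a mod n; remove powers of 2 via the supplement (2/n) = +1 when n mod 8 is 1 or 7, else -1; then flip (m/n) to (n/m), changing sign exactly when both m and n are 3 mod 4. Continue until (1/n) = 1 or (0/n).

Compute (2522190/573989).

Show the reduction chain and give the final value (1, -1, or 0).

-1

(2522190/573989): 2522190 mod 573989 = 226234, so (2522190/573989) = (226234/573989)
factor out 2^1: 226234 = 2^1·113117; with 573989 mod 8 = 5, (2/573989) = -1; sign now -1; continue with (113117/573989)
flip (113117/573989) -> (573989/113117): both odd, 113117 mod 4 = 1, 573989 mod 4 = 1, so the flip contributes +1; sign now -1
(573989/113117): 573989 mod 113117 = 8404, so (573989/113117) = (8404/113117)
factor out 2^2: 8404 = 2^2·2101; with 113117 mod 8 = 5, (2/113117) = -1; sign now -1; continue with (2101/113117)
flip (2101/113117) -> (113117/2101): both odd, 2101 mod 4 = 1, 113117 mod 4 = 1, so the flip contributes +1; sign now -1
(113117/2101): 113117 mod 2101 = 1764, so (113117/2101) = (1764/2101)
factor out 2^2: 1764 = 2^2·441; with 2101 mod 8 = 5, (2/2101) = -1; sign now -1; continue with (441/2101)
flip (441/2101) -> (2101/441): both odd, 441 mod 4 = 1, 2101 mod 4 = 1, so the flip contributes +1; sign now -1
(2101/441): 2101 mod 441 = 337, so (2101/441) = (337/441)
flip (337/441) -> (441/337): both odd, 337 mod 4 = 1, 441 mod 4 = 1, so the flip contributes +1; sign now -1
(441/337): 441 mod 337 = 104, so (441/337) = (104/337)
factor out 2^3: 104 = 2^3·13; with 337 mod 8 = 1, (2/337) = +1; sign now -1; continue with (13/337)
flip (13/337) -> (337/13): both odd, 13 mod 4 = 1, 337 mod 4 = 1, so the flip contributes +1; sign now -1
(337/13): 337 mod 13 = 12, so (337/13) = (12/13)
factor out 2^2: 12 = 2^2·3; with 13 mod 8 = 5, (2/13) = -1; sign now -1; continue with (3/13)
flip (3/13) -> (13/3): both odd, 3 mod 4 = 3, 13 mod 4 = 1, so the flip contributes +1; sign now -1
(13/3): 13 mod 3 = 1, so (13/3) = (1/3)
reached (1/3) = 1, so the symbol is -1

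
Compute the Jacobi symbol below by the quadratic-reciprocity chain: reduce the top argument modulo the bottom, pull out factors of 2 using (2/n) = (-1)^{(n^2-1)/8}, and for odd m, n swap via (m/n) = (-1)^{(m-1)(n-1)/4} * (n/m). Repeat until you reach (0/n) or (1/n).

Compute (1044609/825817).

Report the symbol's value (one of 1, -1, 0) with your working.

-1

(1044609/825817): 1044609 mod 825817 = 218792, so (1044609/825817) = (218792/825817)
factor out 2^3: 218792 = 2^3·27349; with 825817 mod 8 = 1, (2/825817) = +1; sign now +1; continue with (27349/825817)
flip (27349/825817) -> (825817/27349): both odd, 27349 mod 4 = 1, 825817 mod 4 = 1, so the flip contributes +1; sign now +1
(825817/27349): 825817 mod 27349 = 5347, so (825817/27349) = (5347/27349)
flip (5347/27349) -> (27349/5347): both odd, 5347 mod 4 = 3, 27349 mod 4 = 1, so the flip contributes +1; sign now +1
(27349/5347): 27349 mod 5347 = 614, so (27349/5347) = (614/5347)
factor out 2^1: 614 = 2^1·307; with 5347 mod 8 = 3, (2/5347) = -1; sign now -1; continue with (307/5347)
flip (307/5347) -> (5347/307): both odd, 307 mod 4 = 3, 5347 mod 4 = 3, so the flip contributes -1; sign now +1
(5347/307): 5347 mod 307 = 128, so (5347/307) = (128/307)
factor out 2^7: 128 = 2^7·1; with 307 mod 8 = 3, (2/307) = -1; sign now -1; continue with (1/307)
reached (1/307) = 1, so the symbol is -1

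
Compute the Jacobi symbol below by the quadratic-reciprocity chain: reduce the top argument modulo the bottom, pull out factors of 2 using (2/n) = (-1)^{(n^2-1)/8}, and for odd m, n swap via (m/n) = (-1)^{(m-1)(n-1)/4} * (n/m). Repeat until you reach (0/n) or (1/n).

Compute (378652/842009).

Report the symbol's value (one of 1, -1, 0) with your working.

factor out 2^2: 378652 = 2^2·94663; with 842009 mod 8 = 1, (2/842009) = +1; sign now +1; continue with (94663/842009)
flip (94663/842009) -> (842009/94663): both odd, 94663 mod 4 = 3, 842009 mod 4 = 1, so the flip contributes +1; sign now +1
(842009/94663): 842009 mod 94663 = 84705, so (842009/94663) = (84705/94663)
flip (84705/94663) -> (94663/84705): both odd, 84705 mod 4 = 1, 94663 mod 4 = 3, so the flip contributes +1; sign now +1
(94663/84705): 94663 mod 84705 = 9958, so (94663/84705) = (9958/84705)
factor out 2^1: 9958 = 2^1·4979; with 84705 mod 8 = 1, (2/84705) = +1; sign now +1; continue with (4979/84705)
flip (4979/84705) -> (84705/4979): both odd, 4979 mod 4 = 3, 84705 mod 4 = 1, so the flip contributes +1; sign now +1
(84705/4979): 84705 mod 4979 = 62, so (84705/4979) = (62/4979)
factor out 2^1: 62 = 2^1·31; with 4979 mod 8 = 3, (2/4979) = -1; sign now -1; continue with (31/4979)
flip (31/4979) -> (4979/31): both odd, 31 mod 4 = 3, 4979 mod 4 = 3, so the flip contributes -1; sign now +1
(4979/31): 4979 mod 31 = 19, so (4979/31) = (19/31)
flip (19/31) -> (31/19): both odd, 19 mod 4 = 3, 31 mod 4 = 3, so the flip contributes -1; sign now -1
(31/19): 31 mod 19 = 12, so (31/19) = (12/19)
factor out 2^2: 12 = 2^2·3; with 19 mod 8 = 3, (2/19) = -1; sign now -1; continue with (3/19)
flip (3/19) -> (19/3): both odd, 3 mod 4 = 3, 19 mod 4 = 3, so the flip contributes -1; sign now +1
(19/3): 19 mod 3 = 1, so (19/3) = (1/3)
reached (1/3) = 1, so the symbol is +1

1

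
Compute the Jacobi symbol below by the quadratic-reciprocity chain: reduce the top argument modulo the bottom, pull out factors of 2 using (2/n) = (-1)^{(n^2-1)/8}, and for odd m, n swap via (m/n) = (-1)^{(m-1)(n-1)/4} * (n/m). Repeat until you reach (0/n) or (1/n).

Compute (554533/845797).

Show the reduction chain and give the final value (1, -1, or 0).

-1

reciprocity: (554533/845797) = +1·(845797/554533) since 554533 mod 4 = 1, 845797 mod 4 = 1; sign now +1
(845797/554533) = (291264/554533)   [reduce mod 554533]
291264 = 2^6·4551; (2/554533) = -1 since 554533 mod 8 = 5, so (291264/554533) = (-1)^6·(4551/554533); sign now +1
reciprocity: (4551/554533) = +1·(554533/4551) since 4551 mod 4 = 3, 554533 mod 4 = 1; sign now +1
(554533/4551) = (3862/4551)   [reduce mod 4551]
3862 = 2^1·1931; (2/4551) = +1 since 4551 mod 8 = 7, so (3862/4551) = (+1)^1·(1931/4551); sign now +1
reciprocity: (1931/4551) = -1·(4551/1931) since 1931 mod 4 = 3, 4551 mod 4 = 3; sign now -1
(4551/1931) = (689/1931)   [reduce mod 1931]
reciprocity: (689/1931) = +1·(1931/689) since 689 mod 4 = 1, 1931 mod 4 = 3; sign now -1
(1931/689) = (553/689)   [reduce mod 689]
reciprocity: (553/689) = +1·(689/553) since 553 mod 4 = 1, 689 mod 4 = 1; sign now -1
(689/553) = (136/553)   [reduce mod 553]
136 = 2^3·17; (2/553) = +1 since 553 mod 8 = 1, so (136/553) = (+1)^3·(17/553); sign now -1
reciprocity: (17/553) = +1·(553/17) since 17 mod 4 = 1, 553 mod 4 = 1; sign now -1
(553/17) = (9/17)   [reduce mod 17]
reciprocity: (9/17) = +1·(17/9) since 9 mod 4 = 1, 17 mod 4 = 1; sign now -1
(17/9) = (8/9)   [reduce mod 9]
8 = 2^3·1; (2/9) = +1 since 9 mod 8 = 1, so (8/9) = (+1)^3·(1/9); sign now -1
(1/9) = 1; final value = sign = -1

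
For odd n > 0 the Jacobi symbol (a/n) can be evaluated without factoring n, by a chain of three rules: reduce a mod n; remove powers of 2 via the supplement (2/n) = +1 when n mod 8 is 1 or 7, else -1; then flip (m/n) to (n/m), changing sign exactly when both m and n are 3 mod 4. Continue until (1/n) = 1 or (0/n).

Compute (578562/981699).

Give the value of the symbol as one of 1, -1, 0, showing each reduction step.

578562 = 2^1·289281; (2/981699) = -1 since 981699 mod 8 = 3, so (578562/981699) = (-1)^1·(289281/981699); sign now -1
reciprocity: (289281/981699) = +1·(981699/289281) since 289281 mod 4 = 1, 981699 mod 4 = 3; sign now -1
(981699/289281) = (113856/289281)   [reduce mod 289281]
113856 = 2^6·1779; (2/289281) = +1 since 289281 mod 8 = 1, so (113856/289281) = (+1)^6·(1779/289281); sign now -1
reciprocity: (1779/289281) = +1·(289281/1779) since 1779 mod 4 = 3, 289281 mod 4 = 1; sign now -1
(289281/1779) = (1083/1779)   [reduce mod 1779]
reciprocity: (1083/1779) = -1·(1779/1083) since 1083 mod 4 = 3, 1779 mod 4 = 3; sign now +1
(1779/1083) = (696/1083)   [reduce mod 1083]
696 = 2^3·87; (2/1083) = -1 since 1083 mod 8 = 3, so (696/1083) = (-1)^3·(87/1083); sign now -1
reciprocity: (87/1083) = -1·(1083/87) since 87 mod 4 = 3, 1083 mod 4 = 3; sign now +1
(1083/87) = (39/87)   [reduce mod 87]
reciprocity: (39/87) = -1·(87/39) since 39 mod 4 = 3, 87 mod 4 = 3; sign now -1
(87/39) = (9/39)   [reduce mod 39]
reciprocity: (9/39) = +1·(39/9) since 9 mod 4 = 1, 39 mod 4 = 3; sign now -1
(39/9) = (3/9)   [reduce mod 9]
reciprocity: (3/9) = +1·(9/3) since 3 mod 4 = 3, 9 mod 4 = 1; sign now -1
(9/3) = (0/3)   [reduce mod 3]
(0/3) = 0   [gcd(a, n) > 1]; final value = 0

0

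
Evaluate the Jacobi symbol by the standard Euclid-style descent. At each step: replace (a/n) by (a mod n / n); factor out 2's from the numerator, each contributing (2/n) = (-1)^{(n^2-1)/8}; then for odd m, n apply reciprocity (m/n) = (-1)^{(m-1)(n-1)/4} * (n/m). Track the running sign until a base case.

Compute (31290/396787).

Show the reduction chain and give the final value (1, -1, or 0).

31290 = 2^1·15645; (2/396787) = -1 since 396787 mod 8 = 3, so (31290/396787) = (-1)^1·(15645/396787); sign now -1
reciprocity: (15645/396787) = +1·(396787/15645) since 15645 mod 4 = 1, 396787 mod 4 = 3; sign now -1
(396787/15645) = (5662/15645)   [reduce mod 15645]
5662 = 2^1·2831; (2/15645) = -1 since 15645 mod 8 = 5, so (5662/15645) = (-1)^1·(2831/15645); sign now +1
reciprocity: (2831/15645) = +1·(15645/2831) since 2831 mod 4 = 3, 15645 mod 4 = 1; sign now +1
(15645/2831) = (1490/2831)   [reduce mod 2831]
1490 = 2^1·745; (2/2831) = +1 since 2831 mod 8 = 7, so (1490/2831) = (+1)^1·(745/2831); sign now +1
reciprocity: (745/2831) = +1·(2831/745) since 745 mod 4 = 1, 2831 mod 4 = 3; sign now +1
(2831/745) = (596/745)   [reduce mod 745]
596 = 2^2·149; (2/745) = +1 since 745 mod 8 = 1, so (596/745) = (+1)^2·(149/745); sign now +1
reciprocity: (149/745) = +1·(745/149) since 149 mod 4 = 1, 745 mod 4 = 1; sign now +1
(745/149) = (0/149)   [reduce mod 149]
(0/149) = 0   [gcd(a, n) > 1]; final value = 0

0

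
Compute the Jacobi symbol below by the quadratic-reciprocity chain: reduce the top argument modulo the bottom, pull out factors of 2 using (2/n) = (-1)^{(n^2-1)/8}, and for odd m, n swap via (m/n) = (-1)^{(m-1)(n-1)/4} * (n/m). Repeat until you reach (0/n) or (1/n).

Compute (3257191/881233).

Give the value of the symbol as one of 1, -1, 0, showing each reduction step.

1

(3257191/881233): 3257191 mod 881233 = 613492, so (3257191/881233) = (613492/881233)
factor out 2^2: 613492 = 2^2·153373; with 881233 mod 8 = 1, (2/881233) = +1; sign now +1; continue with (153373/881233)
flip (153373/881233) -> (881233/153373): both odd, 153373 mod 4 = 1, 881233 mod 4 = 1, so the flip contributes +1; sign now +1
(881233/153373): 881233 mod 153373 = 114368, so (881233/153373) = (114368/153373)
factor out 2^6: 114368 = 2^6·1787; with 153373 mod 8 = 5, (2/153373) = -1; sign now +1; continue with (1787/153373)
flip (1787/153373) -> (153373/1787): both odd, 1787 mod 4 = 3, 153373 mod 4 = 1, so the flip contributes +1; sign now +1
(153373/1787): 153373 mod 1787 = 1478, so (153373/1787) = (1478/1787)
factor out 2^1: 1478 = 2^1·739; with 1787 mod 8 = 3, (2/1787) = -1; sign now -1; continue with (739/1787)
flip (739/1787) -> (1787/739): both odd, 739 mod 4 = 3, 1787 mod 4 = 3, so the flip contributes -1; sign now +1
(1787/739): 1787 mod 739 = 309, so (1787/739) = (309/739)
flip (309/739) -> (739/309): both odd, 309 mod 4 = 1, 739 mod 4 = 3, so the flip contributes +1; sign now +1
(739/309): 739 mod 309 = 121, so (739/309) = (121/309)
flip (121/309) -> (309/121): both odd, 121 mod 4 = 1, 309 mod 4 = 1, so the flip contributes +1; sign now +1
(309/121): 309 mod 121 = 67, so (309/121) = (67/121)
flip (67/121) -> (121/67): both odd, 67 mod 4 = 3, 121 mod 4 = 1, so the flip contributes +1; sign now +1
(121/67): 121 mod 67 = 54, so (121/67) = (54/67)
factor out 2^1: 54 = 2^1·27; with 67 mod 8 = 3, (2/67) = -1; sign now -1; continue with (27/67)
flip (27/67) -> (67/27): both odd, 27 mod 4 = 3, 67 mod 4 = 3, so the flip contributes -1; sign now +1
(67/27): 67 mod 27 = 13, so (67/27) = (13/27)
flip (13/27) -> (27/13): both odd, 13 mod 4 = 1, 27 mod 4 = 3, so the flip contributes +1; sign now +1
(27/13): 27 mod 13 = 1, so (27/13) = (1/13)
reached (1/13) = 1, so the symbol is +1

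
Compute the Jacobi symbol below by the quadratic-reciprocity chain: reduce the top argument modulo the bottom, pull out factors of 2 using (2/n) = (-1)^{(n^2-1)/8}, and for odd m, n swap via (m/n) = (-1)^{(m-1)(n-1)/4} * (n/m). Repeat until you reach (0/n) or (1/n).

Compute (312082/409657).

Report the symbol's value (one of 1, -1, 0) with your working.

1

312082 = 2^1·156041; (2/409657) = +1 since 409657 mod 8 = 1, so (312082/409657) = (+1)^1·(156041/409657); sign now +1
reciprocity: (156041/409657) = +1·(409657/156041) since 156041 mod 4 = 1, 409657 mod 4 = 1; sign now +1
(409657/156041) = (97575/156041)   [reduce mod 156041]
reciprocity: (97575/156041) = +1·(156041/97575) since 97575 mod 4 = 3, 156041 mod 4 = 1; sign now +1
(156041/97575) = (58466/97575)   [reduce mod 97575]
58466 = 2^1·29233; (2/97575) = +1 since 97575 mod 8 = 7, so (58466/97575) = (+1)^1·(29233/97575); sign now +1
reciprocity: (29233/97575) = +1·(97575/29233) since 29233 mod 4 = 1, 97575 mod 4 = 3; sign now +1
(97575/29233) = (9876/29233)   [reduce mod 29233]
9876 = 2^2·2469; (2/29233) = +1 since 29233 mod 8 = 1, so (9876/29233) = (+1)^2·(2469/29233); sign now +1
reciprocity: (2469/29233) = +1·(29233/2469) since 2469 mod 4 = 1, 29233 mod 4 = 1; sign now +1
(29233/2469) = (2074/2469)   [reduce mod 2469]
2074 = 2^1·1037; (2/2469) = -1 since 2469 mod 8 = 5, so (2074/2469) = (-1)^1·(1037/2469); sign now -1
reciprocity: (1037/2469) = +1·(2469/1037) since 1037 mod 4 = 1, 2469 mod 4 = 1; sign now -1
(2469/1037) = (395/1037)   [reduce mod 1037]
reciprocity: (395/1037) = +1·(1037/395) since 395 mod 4 = 3, 1037 mod 4 = 1; sign now -1
(1037/395) = (247/395)   [reduce mod 395]
reciprocity: (247/395) = -1·(395/247) since 247 mod 4 = 3, 395 mod 4 = 3; sign now +1
(395/247) = (148/247)   [reduce mod 247]
148 = 2^2·37; (2/247) = +1 since 247 mod 8 = 7, so (148/247) = (+1)^2·(37/247); sign now +1
reciprocity: (37/247) = +1·(247/37) since 37 mod 4 = 1, 247 mod 4 = 3; sign now +1
(247/37) = (25/37)   [reduce mod 37]
reciprocity: (25/37) = +1·(37/25) since 25 mod 4 = 1, 37 mod 4 = 1; sign now +1
(37/25) = (12/25)   [reduce mod 25]
12 = 2^2·3; (2/25) = +1 since 25 mod 8 = 1, so (12/25) = (+1)^2·(3/25); sign now +1
reciprocity: (3/25) = +1·(25/3) since 3 mod 4 = 3, 25 mod 4 = 1; sign now +1
(25/3) = (1/3)   [reduce mod 3]
(1/3) = 1; final value = sign = +1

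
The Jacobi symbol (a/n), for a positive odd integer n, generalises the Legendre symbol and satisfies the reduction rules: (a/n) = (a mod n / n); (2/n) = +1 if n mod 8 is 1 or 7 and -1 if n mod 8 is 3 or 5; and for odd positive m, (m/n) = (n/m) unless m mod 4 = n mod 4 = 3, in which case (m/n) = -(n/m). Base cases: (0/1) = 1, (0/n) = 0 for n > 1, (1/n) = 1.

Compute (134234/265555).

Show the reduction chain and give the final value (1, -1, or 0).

-1

134234 = 2^1·67117; (2/265555) = -1 since 265555 mod 8 = 3, so (134234/265555) = (-1)^1·(67117/265555); sign now -1
reciprocity: (67117/265555) = +1·(265555/67117) since 67117 mod 4 = 1, 265555 mod 4 = 3; sign now -1
(265555/67117) = (64204/67117)   [reduce mod 67117]
64204 = 2^2·16051; (2/67117) = -1 since 67117 mod 8 = 5, so (64204/67117) = (-1)^2·(16051/67117); sign now -1
reciprocity: (16051/67117) = +1·(67117/16051) since 16051 mod 4 = 3, 67117 mod 4 = 1; sign now -1
(67117/16051) = (2913/16051)   [reduce mod 16051]
reciprocity: (2913/16051) = +1·(16051/2913) since 2913 mod 4 = 1, 16051 mod 4 = 3; sign now -1
(16051/2913) = (1486/2913)   [reduce mod 2913]
1486 = 2^1·743; (2/2913) = +1 since 2913 mod 8 = 1, so (1486/2913) = (+1)^1·(743/2913); sign now -1
reciprocity: (743/2913) = +1·(2913/743) since 743 mod 4 = 3, 2913 mod 4 = 1; sign now -1
(2913/743) = (684/743)   [reduce mod 743]
684 = 2^2·171; (2/743) = +1 since 743 mod 8 = 7, so (684/743) = (+1)^2·(171/743); sign now -1
reciprocity: (171/743) = -1·(743/171) since 171 mod 4 = 3, 743 mod 4 = 3; sign now +1
(743/171) = (59/171)   [reduce mod 171]
reciprocity: (59/171) = -1·(171/59) since 59 mod 4 = 3, 171 mod 4 = 3; sign now -1
(171/59) = (53/59)   [reduce mod 59]
reciprocity: (53/59) = +1·(59/53) since 53 mod 4 = 1, 59 mod 4 = 3; sign now -1
(59/53) = (6/53)   [reduce mod 53]
6 = 2^1·3; (2/53) = -1 since 53 mod 8 = 5, so (6/53) = (-1)^1·(3/53); sign now +1
reciprocity: (3/53) = +1·(53/3) since 3 mod 4 = 3, 53 mod 4 = 1; sign now +1
(53/3) = (2/3)   [reduce mod 3]
2 = 2^1·1; (2/3) = -1 since 3 mod 8 = 3, so (2/3) = (-1)^1·(1/3); sign now -1
(1/3) = 1; final value = sign = -1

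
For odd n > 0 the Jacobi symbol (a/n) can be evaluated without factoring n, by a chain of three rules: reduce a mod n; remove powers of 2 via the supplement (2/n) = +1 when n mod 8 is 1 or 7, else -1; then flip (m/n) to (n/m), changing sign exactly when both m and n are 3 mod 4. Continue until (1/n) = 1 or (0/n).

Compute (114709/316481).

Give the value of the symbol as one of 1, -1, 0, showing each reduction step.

1

reciprocity: (114709/316481) = +1·(316481/114709) since 114709 mod 4 = 1, 316481 mod 4 = 1; sign now +1
(316481/114709) = (87063/114709)   [reduce mod 114709]
reciprocity: (87063/114709) = +1·(114709/87063) since 87063 mod 4 = 3, 114709 mod 4 = 1; sign now +1
(114709/87063) = (27646/87063)   [reduce mod 87063]
27646 = 2^1·13823; (2/87063) = +1 since 87063 mod 8 = 7, so (27646/87063) = (+1)^1·(13823/87063); sign now +1
reciprocity: (13823/87063) = -1·(87063/13823) since 13823 mod 4 = 3, 87063 mod 4 = 3; sign now -1
(87063/13823) = (4125/13823)   [reduce mod 13823]
reciprocity: (4125/13823) = +1·(13823/4125) since 4125 mod 4 = 1, 13823 mod 4 = 3; sign now -1
(13823/4125) = (1448/4125)   [reduce mod 4125]
1448 = 2^3·181; (2/4125) = -1 since 4125 mod 8 = 5, so (1448/4125) = (-1)^3·(181/4125); sign now +1
reciprocity: (181/4125) = +1·(4125/181) since 181 mod 4 = 1, 4125 mod 4 = 1; sign now +1
(4125/181) = (143/181)   [reduce mod 181]
reciprocity: (143/181) = +1·(181/143) since 143 mod 4 = 3, 181 mod 4 = 1; sign now +1
(181/143) = (38/143)   [reduce mod 143]
38 = 2^1·19; (2/143) = +1 since 143 mod 8 = 7, so (38/143) = (+1)^1·(19/143); sign now +1
reciprocity: (19/143) = -1·(143/19) since 19 mod 4 = 3, 143 mod 4 = 3; sign now -1
(143/19) = (10/19)   [reduce mod 19]
10 = 2^1·5; (2/19) = -1 since 19 mod 8 = 3, so (10/19) = (-1)^1·(5/19); sign now +1
reciprocity: (5/19) = +1·(19/5) since 5 mod 4 = 1, 19 mod 4 = 3; sign now +1
(19/5) = (4/5)   [reduce mod 5]
4 = 2^2·1; (2/5) = -1 since 5 mod 8 = 5, so (4/5) = (-1)^2·(1/5); sign now +1
(1/5) = 1; final value = sign = +1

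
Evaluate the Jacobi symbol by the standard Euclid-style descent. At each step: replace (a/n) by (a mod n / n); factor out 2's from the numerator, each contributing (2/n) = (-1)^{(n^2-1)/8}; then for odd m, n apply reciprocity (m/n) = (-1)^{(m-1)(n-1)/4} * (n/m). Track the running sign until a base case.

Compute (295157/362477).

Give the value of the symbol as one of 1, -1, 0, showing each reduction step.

flip (295157/362477) -> (362477/295157): both odd, 295157 mod 4 = 1, 362477 mod 4 = 1, so the flip contributes +1; sign now +1
(362477/295157): 362477 mod 295157 = 67320, so (362477/295157) = (67320/295157)
factor out 2^3: 67320 = 2^3·8415; with 295157 mod 8 = 5, (2/295157) = -1; sign now -1; continue with (8415/295157)
flip (8415/295157) -> (295157/8415): both odd, 8415 mod 4 = 3, 295157 mod 4 = 1, so the flip contributes +1; sign now -1
(295157/8415): 295157 mod 8415 = 632, so (295157/8415) = (632/8415)
factor out 2^3: 632 = 2^3·79; with 8415 mod 8 = 7, (2/8415) = +1; sign now -1; continue with (79/8415)
flip (79/8415) -> (8415/79): both odd, 79 mod 4 = 3, 8415 mod 4 = 3, so the flip contributes -1; sign now +1
(8415/79): 8415 mod 79 = 41, so (8415/79) = (41/79)
flip (41/79) -> (79/41): both odd, 41 mod 4 = 1, 79 mod 4 = 3, so the flip contributes +1; sign now +1
(79/41): 79 mod 41 = 38, so (79/41) = (38/41)
factor out 2^1: 38 = 2^1·19; with 41 mod 8 = 1, (2/41) = +1; sign now +1; continue with (19/41)
flip (19/41) -> (41/19): both odd, 19 mod 4 = 3, 41 mod 4 = 1, so the flip contributes +1; sign now +1
(41/19): 41 mod 19 = 3, so (41/19) = (3/19)
flip (3/19) -> (19/3): both odd, 3 mod 4 = 3, 19 mod 4 = 3, so the flip contributes -1; sign now -1
(19/3): 19 mod 3 = 1, so (19/3) = (1/3)
reached (1/3) = 1, so the symbol is -1

-1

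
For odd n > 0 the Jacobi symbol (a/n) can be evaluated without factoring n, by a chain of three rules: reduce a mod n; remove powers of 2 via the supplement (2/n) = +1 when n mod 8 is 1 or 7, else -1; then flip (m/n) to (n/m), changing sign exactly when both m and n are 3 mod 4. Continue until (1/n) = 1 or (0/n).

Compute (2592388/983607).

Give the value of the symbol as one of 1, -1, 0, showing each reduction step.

-1

(2592388/983607) = (625174/983607)   [reduce mod 983607]
625174 = 2^1·312587; (2/983607) = +1 since 983607 mod 8 = 7, so (625174/983607) = (+1)^1·(312587/983607); sign now +1
reciprocity: (312587/983607) = -1·(983607/312587) since 312587 mod 4 = 3, 983607 mod 4 = 3; sign now -1
(983607/312587) = (45846/312587)   [reduce mod 312587]
45846 = 2^1·22923; (2/312587) = -1 since 312587 mod 8 = 3, so (45846/312587) = (-1)^1·(22923/312587); sign now +1
reciprocity: (22923/312587) = -1·(312587/22923) since 22923 mod 4 = 3, 312587 mod 4 = 3; sign now -1
(312587/22923) = (14588/22923)   [reduce mod 22923]
14588 = 2^2·3647; (2/22923) = -1 since 22923 mod 8 = 3, so (14588/22923) = (-1)^2·(3647/22923); sign now -1
reciprocity: (3647/22923) = -1·(22923/3647) since 3647 mod 4 = 3, 22923 mod 4 = 3; sign now +1
(22923/3647) = (1041/3647)   [reduce mod 3647]
reciprocity: (1041/3647) = +1·(3647/1041) since 1041 mod 4 = 1, 3647 mod 4 = 3; sign now +1
(3647/1041) = (524/1041)   [reduce mod 1041]
524 = 2^2·131; (2/1041) = +1 since 1041 mod 8 = 1, so (524/1041) = (+1)^2·(131/1041); sign now +1
reciprocity: (131/1041) = +1·(1041/131) since 131 mod 4 = 3, 1041 mod 4 = 1; sign now +1
(1041/131) = (124/131)   [reduce mod 131]
124 = 2^2·31; (2/131) = -1 since 131 mod 8 = 3, so (124/131) = (-1)^2·(31/131); sign now +1
reciprocity: (31/131) = -1·(131/31) since 31 mod 4 = 3, 131 mod 4 = 3; sign now -1
(131/31) = (7/31)   [reduce mod 31]
reciprocity: (7/31) = -1·(31/7) since 7 mod 4 = 3, 31 mod 4 = 3; sign now +1
(31/7) = (3/7)   [reduce mod 7]
reciprocity: (3/7) = -1·(7/3) since 3 mod 4 = 3, 7 mod 4 = 3; sign now -1
(7/3) = (1/3)   [reduce mod 3]
(1/3) = 1; final value = sign = -1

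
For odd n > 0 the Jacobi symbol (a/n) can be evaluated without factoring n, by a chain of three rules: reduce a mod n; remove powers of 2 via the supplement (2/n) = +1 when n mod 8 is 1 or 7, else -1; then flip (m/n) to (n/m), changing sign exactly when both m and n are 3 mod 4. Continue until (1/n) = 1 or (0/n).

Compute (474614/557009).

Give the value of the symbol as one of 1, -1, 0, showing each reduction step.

1

474614 = 2^1·237307; (2/557009) = +1 since 557009 mod 8 = 1, so (474614/557009) = (+1)^1·(237307/557009); sign now +1
reciprocity: (237307/557009) = +1·(557009/237307) since 237307 mod 4 = 3, 557009 mod 4 = 1; sign now +1
(557009/237307) = (82395/237307)   [reduce mod 237307]
reciprocity: (82395/237307) = -1·(237307/82395) since 82395 mod 4 = 3, 237307 mod 4 = 3; sign now -1
(237307/82395) = (72517/82395)   [reduce mod 82395]
reciprocity: (72517/82395) = +1·(82395/72517) since 72517 mod 4 = 1, 82395 mod 4 = 3; sign now -1
(82395/72517) = (9878/72517)   [reduce mod 72517]
9878 = 2^1·4939; (2/72517) = -1 since 72517 mod 8 = 5, so (9878/72517) = (-1)^1·(4939/72517); sign now +1
reciprocity: (4939/72517) = +1·(72517/4939) since 4939 mod 4 = 3, 72517 mod 4 = 1; sign now +1
(72517/4939) = (3371/4939)   [reduce mod 4939]
reciprocity: (3371/4939) = -1·(4939/3371) since 3371 mod 4 = 3, 4939 mod 4 = 3; sign now -1
(4939/3371) = (1568/3371)   [reduce mod 3371]
1568 = 2^5·49; (2/3371) = -1 since 3371 mod 8 = 3, so (1568/3371) = (-1)^5·(49/3371); sign now +1
reciprocity: (49/3371) = +1·(3371/49) since 49 mod 4 = 1, 3371 mod 4 = 3; sign now +1
(3371/49) = (39/49)   [reduce mod 49]
reciprocity: (39/49) = +1·(49/39) since 39 mod 4 = 3, 49 mod 4 = 1; sign now +1
(49/39) = (10/39)   [reduce mod 39]
10 = 2^1·5; (2/39) = +1 since 39 mod 8 = 7, so (10/39) = (+1)^1·(5/39); sign now +1
reciprocity: (5/39) = +1·(39/5) since 5 mod 4 = 1, 39 mod 4 = 3; sign now +1
(39/5) = (4/5)   [reduce mod 5]
4 = 2^2·1; (2/5) = -1 since 5 mod 8 = 5, so (4/5) = (-1)^2·(1/5); sign now +1
(1/5) = 1; final value = sign = +1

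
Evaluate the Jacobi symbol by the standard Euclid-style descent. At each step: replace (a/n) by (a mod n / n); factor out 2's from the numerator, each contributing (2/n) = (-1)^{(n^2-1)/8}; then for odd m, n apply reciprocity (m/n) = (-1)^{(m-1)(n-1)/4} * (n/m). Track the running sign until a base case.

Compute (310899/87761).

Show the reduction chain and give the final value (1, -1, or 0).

0

(310899/87761) = (47616/87761)   [reduce mod 87761]
47616 = 2^9·93; (2/87761) = +1 since 87761 mod 8 = 1, so (47616/87761) = (+1)^9·(93/87761); sign now +1
reciprocity: (93/87761) = +1·(87761/93) since 93 mod 4 = 1, 87761 mod 4 = 1; sign now +1
(87761/93) = (62/93)   [reduce mod 93]
62 = 2^1·31; (2/93) = -1 since 93 mod 8 = 5, so (62/93) = (-1)^1·(31/93); sign now -1
reciprocity: (31/93) = +1·(93/31) since 31 mod 4 = 3, 93 mod 4 = 1; sign now -1
(93/31) = (0/31)   [reduce mod 31]
(0/31) = 0   [gcd(a, n) > 1]; final value = 0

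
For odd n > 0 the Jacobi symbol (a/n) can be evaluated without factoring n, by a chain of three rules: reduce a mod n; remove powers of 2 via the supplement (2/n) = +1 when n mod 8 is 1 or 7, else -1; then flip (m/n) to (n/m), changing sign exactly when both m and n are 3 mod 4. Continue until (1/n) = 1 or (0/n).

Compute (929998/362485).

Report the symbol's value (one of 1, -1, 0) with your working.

1

(929998/362485) = (205028/362485)   [reduce mod 362485]
205028 = 2^2·51257; (2/362485) = -1 since 362485 mod 8 = 5, so (205028/362485) = (-1)^2·(51257/362485); sign now +1
reciprocity: (51257/362485) = +1·(362485/51257) since 51257 mod 4 = 1, 362485 mod 4 = 1; sign now +1
(362485/51257) = (3686/51257)   [reduce mod 51257]
3686 = 2^1·1843; (2/51257) = +1 since 51257 mod 8 = 1, so (3686/51257) = (+1)^1·(1843/51257); sign now +1
reciprocity: (1843/51257) = +1·(51257/1843) since 1843 mod 4 = 3, 51257 mod 4 = 1; sign now +1
(51257/1843) = (1496/1843)   [reduce mod 1843]
1496 = 2^3·187; (2/1843) = -1 since 1843 mod 8 = 3, so (1496/1843) = (-1)^3·(187/1843); sign now -1
reciprocity: (187/1843) = -1·(1843/187) since 187 mod 4 = 3, 1843 mod 4 = 3; sign now +1
(1843/187) = (160/187)   [reduce mod 187]
160 = 2^5·5; (2/187) = -1 since 187 mod 8 = 3, so (160/187) = (-1)^5·(5/187); sign now -1
reciprocity: (5/187) = +1·(187/5) since 5 mod 4 = 1, 187 mod 4 = 3; sign now -1
(187/5) = (2/5)   [reduce mod 5]
2 = 2^1·1; (2/5) = -1 since 5 mod 8 = 5, so (2/5) = (-1)^1·(1/5); sign now +1
(1/5) = 1; final value = sign = +1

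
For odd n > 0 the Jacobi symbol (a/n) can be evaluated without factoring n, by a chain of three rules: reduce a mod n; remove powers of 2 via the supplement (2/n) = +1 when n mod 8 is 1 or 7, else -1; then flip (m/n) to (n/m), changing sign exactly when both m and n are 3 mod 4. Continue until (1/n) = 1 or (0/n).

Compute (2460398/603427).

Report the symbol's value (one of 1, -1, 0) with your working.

1

(2460398/603427) = (46690/603427)   [reduce mod 603427]
46690 = 2^1·23345; (2/603427) = -1 since 603427 mod 8 = 3, so (46690/603427) = (-1)^1·(23345/603427); sign now -1
reciprocity: (23345/603427) = +1·(603427/23345) since 23345 mod 4 = 1, 603427 mod 4 = 3; sign now -1
(603427/23345) = (19802/23345)   [reduce mod 23345]
19802 = 2^1·9901; (2/23345) = +1 since 23345 mod 8 = 1, so (19802/23345) = (+1)^1·(9901/23345); sign now -1
reciprocity: (9901/23345) = +1·(23345/9901) since 9901 mod 4 = 1, 23345 mod 4 = 1; sign now -1
(23345/9901) = (3543/9901)   [reduce mod 9901]
reciprocity: (3543/9901) = +1·(9901/3543) since 3543 mod 4 = 3, 9901 mod 4 = 1; sign now -1
(9901/3543) = (2815/3543)   [reduce mod 3543]
reciprocity: (2815/3543) = -1·(3543/2815) since 2815 mod 4 = 3, 3543 mod 4 = 3; sign now +1
(3543/2815) = (728/2815)   [reduce mod 2815]
728 = 2^3·91; (2/2815) = +1 since 2815 mod 8 = 7, so (728/2815) = (+1)^3·(91/2815); sign now +1
reciprocity: (91/2815) = -1·(2815/91) since 91 mod 4 = 3, 2815 mod 4 = 3; sign now -1
(2815/91) = (85/91)   [reduce mod 91]
reciprocity: (85/91) = +1·(91/85) since 85 mod 4 = 1, 91 mod 4 = 3; sign now -1
(91/85) = (6/85)   [reduce mod 85]
6 = 2^1·3; (2/85) = -1 since 85 mod 8 = 5, so (6/85) = (-1)^1·(3/85); sign now +1
reciprocity: (3/85) = +1·(85/3) since 3 mod 4 = 3, 85 mod 4 = 1; sign now +1
(85/3) = (1/3)   [reduce mod 3]
(1/3) = 1; final value = sign = +1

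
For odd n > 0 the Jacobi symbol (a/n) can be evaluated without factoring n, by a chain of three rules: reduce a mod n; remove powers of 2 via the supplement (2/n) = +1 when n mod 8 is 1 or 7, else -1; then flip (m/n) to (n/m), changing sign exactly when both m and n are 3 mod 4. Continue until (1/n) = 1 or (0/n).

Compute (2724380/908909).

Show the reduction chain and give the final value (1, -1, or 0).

-1

(2724380/908909) = (906562/908909)   [reduce mod 908909]
906562 = 2^1·453281; (2/908909) = -1 since 908909 mod 8 = 5, so (906562/908909) = (-1)^1·(453281/908909); sign now -1
reciprocity: (453281/908909) = +1·(908909/453281) since 453281 mod 4 = 1, 908909 mod 4 = 1; sign now -1
(908909/453281) = (2347/453281)   [reduce mod 453281]
reciprocity: (2347/453281) = +1·(453281/2347) since 2347 mod 4 = 3, 453281 mod 4 = 1; sign now -1
(453281/2347) = (310/2347)   [reduce mod 2347]
310 = 2^1·155; (2/2347) = -1 since 2347 mod 8 = 3, so (310/2347) = (-1)^1·(155/2347); sign now +1
reciprocity: (155/2347) = -1·(2347/155) since 155 mod 4 = 3, 2347 mod 4 = 3; sign now -1
(2347/155) = (22/155)   [reduce mod 155]
22 = 2^1·11; (2/155) = -1 since 155 mod 8 = 3, so (22/155) = (-1)^1·(11/155); sign now +1
reciprocity: (11/155) = -1·(155/11) since 11 mod 4 = 3, 155 mod 4 = 3; sign now -1
(155/11) = (1/11)   [reduce mod 11]
(1/11) = 1; final value = sign = -1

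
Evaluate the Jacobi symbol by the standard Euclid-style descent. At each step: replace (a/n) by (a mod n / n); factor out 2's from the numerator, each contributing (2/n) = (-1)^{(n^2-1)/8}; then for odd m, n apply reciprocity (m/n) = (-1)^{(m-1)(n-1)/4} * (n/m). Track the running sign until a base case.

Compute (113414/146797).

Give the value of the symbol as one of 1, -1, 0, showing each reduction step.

113414 = 2^1·56707; (2/146797) = -1 since 146797 mod 8 = 5, so (113414/146797) = (-1)^1·(56707/146797); sign now -1
reciprocity: (56707/146797) = +1·(146797/56707) since 56707 mod 4 = 3, 146797 mod 4 = 1; sign now -1
(146797/56707) = (33383/56707)   [reduce mod 56707]
reciprocity: (33383/56707) = -1·(56707/33383) since 33383 mod 4 = 3, 56707 mod 4 = 3; sign now +1
(56707/33383) = (23324/33383)   [reduce mod 33383]
23324 = 2^2·5831; (2/33383) = +1 since 33383 mod 8 = 7, so (23324/33383) = (+1)^2·(5831/33383); sign now +1
reciprocity: (5831/33383) = -1·(33383/5831) since 5831 mod 4 = 3, 33383 mod 4 = 3; sign now -1
(33383/5831) = (4228/5831)   [reduce mod 5831]
4228 = 2^2·1057; (2/5831) = +1 since 5831 mod 8 = 7, so (4228/5831) = (+1)^2·(1057/5831); sign now -1
reciprocity: (1057/5831) = +1·(5831/1057) since 1057 mod 4 = 1, 5831 mod 4 = 3; sign now -1
(5831/1057) = (546/1057)   [reduce mod 1057]
546 = 2^1·273; (2/1057) = +1 since 1057 mod 8 = 1, so (546/1057) = (+1)^1·(273/1057); sign now -1
reciprocity: (273/1057) = +1·(1057/273) since 273 mod 4 = 1, 1057 mod 4 = 1; sign now -1
(1057/273) = (238/273)   [reduce mod 273]
238 = 2^1·119; (2/273) = +1 since 273 mod 8 = 1, so (238/273) = (+1)^1·(119/273); sign now -1
reciprocity: (119/273) = +1·(273/119) since 119 mod 4 = 3, 273 mod 4 = 1; sign now -1
(273/119) = (35/119)   [reduce mod 119]
reciprocity: (35/119) = -1·(119/35) since 35 mod 4 = 3, 119 mod 4 = 3; sign now +1
(119/35) = (14/35)   [reduce mod 35]
14 = 2^1·7; (2/35) = -1 since 35 mod 8 = 3, so (14/35) = (-1)^1·(7/35); sign now -1
reciprocity: (7/35) = -1·(35/7) since 7 mod 4 = 3, 35 mod 4 = 3; sign now +1
(35/7) = (0/7)   [reduce mod 7]
(0/7) = 0   [gcd(a, n) > 1]; final value = 0

0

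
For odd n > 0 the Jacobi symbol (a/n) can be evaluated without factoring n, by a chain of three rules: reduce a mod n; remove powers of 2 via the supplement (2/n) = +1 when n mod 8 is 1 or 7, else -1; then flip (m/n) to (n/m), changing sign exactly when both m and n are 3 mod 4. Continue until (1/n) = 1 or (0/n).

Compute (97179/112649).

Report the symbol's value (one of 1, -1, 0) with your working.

reciprocity: (97179/112649) = +1·(112649/97179) since 97179 mod 4 = 3, 112649 mod 4 = 1; sign now +1
(112649/97179) = (15470/97179)   [reduce mod 97179]
15470 = 2^1·7735; (2/97179) = -1 since 97179 mod 8 = 3, so (15470/97179) = (-1)^1·(7735/97179); sign now -1
reciprocity: (7735/97179) = -1·(97179/7735) since 7735 mod 4 = 3, 97179 mod 4 = 3; sign now +1
(97179/7735) = (4359/7735)   [reduce mod 7735]
reciprocity: (4359/7735) = -1·(7735/4359) since 4359 mod 4 = 3, 7735 mod 4 = 3; sign now -1
(7735/4359) = (3376/4359)   [reduce mod 4359]
3376 = 2^4·211; (2/4359) = +1 since 4359 mod 8 = 7, so (3376/4359) = (+1)^4·(211/4359); sign now -1
reciprocity: (211/4359) = -1·(4359/211) since 211 mod 4 = 3, 4359 mod 4 = 3; sign now +1
(4359/211) = (139/211)   [reduce mod 211]
reciprocity: (139/211) = -1·(211/139) since 139 mod 4 = 3, 211 mod 4 = 3; sign now -1
(211/139) = (72/139)   [reduce mod 139]
72 = 2^3·9; (2/139) = -1 since 139 mod 8 = 3, so (72/139) = (-1)^3·(9/139); sign now +1
reciprocity: (9/139) = +1·(139/9) since 9 mod 4 = 1, 139 mod 4 = 3; sign now +1
(139/9) = (4/9)   [reduce mod 9]
4 = 2^2·1; (2/9) = +1 since 9 mod 8 = 1, so (4/9) = (+1)^2·(1/9); sign now +1
(1/9) = 1; final value = sign = +1

1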